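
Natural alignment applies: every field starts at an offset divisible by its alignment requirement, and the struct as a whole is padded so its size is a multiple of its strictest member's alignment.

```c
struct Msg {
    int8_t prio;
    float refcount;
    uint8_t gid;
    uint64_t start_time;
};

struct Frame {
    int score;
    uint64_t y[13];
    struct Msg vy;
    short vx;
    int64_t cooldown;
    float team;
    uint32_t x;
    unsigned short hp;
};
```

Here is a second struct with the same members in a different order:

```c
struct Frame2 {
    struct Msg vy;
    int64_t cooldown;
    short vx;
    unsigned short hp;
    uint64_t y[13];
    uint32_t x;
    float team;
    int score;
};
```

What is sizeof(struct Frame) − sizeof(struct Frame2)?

Msg: prio at 0 (size 1, align 1) → ends 1; pad 3 to align 4 for refcount; refcount at 4 (size 4, align 4) → ends 8; gid at 8 (size 1, align 1) → ends 9; pad 7 to align 8 for start_time; start_time at 16 (size 8, align 8) → ends 24; total 24 bytes, alignment 8
score at 0 (size 4, align 4) → ends 4
pad 4 to align 8 for y
y at 8 (size 104, align 8) → ends 112
vy at 112 (size 24, align 8) → ends 136
vx at 136 (size 2, align 2) → ends 138
pad 6 to align 8 for cooldown
cooldown at 144 (size 8, align 8) → ends 152
team at 152 (size 4, align 4) → ends 156
x at 156 (size 4, align 4) → ends 160
hp at 160 (size 2, align 2) → ends 162
tail pad 6 to reach multiple of 8
total 168 bytes, alignment 8
— Frame2 —
vy at 0 (size 24, align 8) → ends 24
cooldown at 24 (size 8, align 8) → ends 32
vx at 32 (size 2, align 2) → ends 34
hp at 34 (size 2, align 2) → ends 36
pad 4 to align 8 for y
y at 40 (size 104, align 8) → ends 144
x at 144 (size 4, align 4) → ends 148
team at 148 (size 4, align 4) → ends 152
score at 152 (size 4, align 4) → ends 156
tail pad 4 to reach multiple of 8
total 160 bytes, alignment 8
168 − 160 = 8

8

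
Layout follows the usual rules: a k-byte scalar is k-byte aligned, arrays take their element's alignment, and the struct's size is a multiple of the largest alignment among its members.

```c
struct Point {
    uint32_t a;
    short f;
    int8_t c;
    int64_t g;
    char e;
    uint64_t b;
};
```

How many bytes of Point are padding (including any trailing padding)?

@0: a [4B, align 4] → 4
@4: f [2B, align 2] → 6
@6: c [1B, align 1] → 7
+1 pad (align 8)
@8: g [8B, align 8] → 16
@16: e [1B, align 1] → 17
+7 pad (align 8)
@24: b [8B, align 8] → 32
size 32, align 8
data bytes 24, size 32 → padding 8

8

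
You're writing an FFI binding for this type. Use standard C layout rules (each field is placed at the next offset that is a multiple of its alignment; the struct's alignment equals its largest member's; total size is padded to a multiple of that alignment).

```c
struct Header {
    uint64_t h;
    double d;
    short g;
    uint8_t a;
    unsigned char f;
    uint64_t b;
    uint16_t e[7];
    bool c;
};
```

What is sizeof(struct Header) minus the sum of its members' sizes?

h at 0 (size 8, align 8) → ends 8
d at 8 (size 8, align 8) → ends 16
g at 16 (size 2, align 2) → ends 18
a at 18 (size 1, align 1) → ends 19
f at 19 (size 1, align 1) → ends 20
pad 4 to align 8 for b
b at 24 (size 8, align 8) → ends 32
e at 32 (size 14, align 2) → ends 46
c at 46 (size 1, align 1) → ends 47
tail pad 1 to reach multiple of 8
total 48 bytes, alignment 8
data bytes 43, size 48 → padding 5

5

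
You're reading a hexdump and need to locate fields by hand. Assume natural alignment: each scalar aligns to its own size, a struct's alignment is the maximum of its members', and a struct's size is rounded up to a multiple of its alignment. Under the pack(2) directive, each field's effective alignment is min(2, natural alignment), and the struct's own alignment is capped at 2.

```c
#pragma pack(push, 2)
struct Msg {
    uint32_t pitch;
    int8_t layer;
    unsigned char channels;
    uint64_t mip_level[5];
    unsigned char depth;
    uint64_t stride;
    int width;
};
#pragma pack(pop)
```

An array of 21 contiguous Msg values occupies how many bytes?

@0: pitch [4B, align 2] → 4
@4: layer [1B, align 1] → 5
@5: channels [1B, align 1] → 6
@6: mip_level [40B, align 2] → 46
@46: depth [1B, align 1] → 47
+1 pad (align 2)
@48: stride [8B, align 2] → 56
@56: width [4B, align 2] → 60
size 60, align 2
array of 21: 21 × 60 = 1260

1260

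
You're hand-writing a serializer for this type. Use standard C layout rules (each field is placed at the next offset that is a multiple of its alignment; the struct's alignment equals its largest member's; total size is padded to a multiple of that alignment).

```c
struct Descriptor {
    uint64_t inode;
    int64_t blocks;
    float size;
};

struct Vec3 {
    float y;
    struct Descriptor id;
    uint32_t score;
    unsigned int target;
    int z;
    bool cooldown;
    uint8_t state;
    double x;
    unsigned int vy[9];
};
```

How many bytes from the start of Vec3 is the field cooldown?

Descriptor: 0..8  inode  (8B, 8-aligned); 8..16  blocks  (8B, 8-aligned); 16..20  size  (4B, 4-aligned); 20..24  -- tail padding (4B); sizeof = 24, alignof = 8
0..4  y  (4B, 4-aligned)
4..8  -- padding (4B)
8..32  id  (24B, 8-aligned)
32..36  score  (4B, 4-aligned)
36..40  target  (4B, 4-aligned)
40..44  z  (4B, 4-aligned)
44..45  cooldown  (1B, 1-aligned)

44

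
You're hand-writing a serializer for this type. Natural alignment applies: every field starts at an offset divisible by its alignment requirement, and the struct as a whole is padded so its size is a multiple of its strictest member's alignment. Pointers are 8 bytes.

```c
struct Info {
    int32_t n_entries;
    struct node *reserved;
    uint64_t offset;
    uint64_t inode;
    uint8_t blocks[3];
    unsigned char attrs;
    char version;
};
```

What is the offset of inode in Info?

24

n_entries at 0 (size 4, align 4) → ends 4
pad 4 to align 8 for reserved
reserved at 8 (size 8, align 8) → ends 16
offset at 16 (size 8, align 8) → ends 24
inode at 24 (size 8, align 8) → ends 32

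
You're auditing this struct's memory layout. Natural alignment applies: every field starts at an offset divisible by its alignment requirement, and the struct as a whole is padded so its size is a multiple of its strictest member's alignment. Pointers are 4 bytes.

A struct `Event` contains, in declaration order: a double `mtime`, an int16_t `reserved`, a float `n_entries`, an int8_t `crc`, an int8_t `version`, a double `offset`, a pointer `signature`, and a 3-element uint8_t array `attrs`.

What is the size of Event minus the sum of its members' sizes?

@0: mtime [8B, align 8] → 8
@8: reserved [2B, align 2] → 10
+2 pad (align 4)
@12: n_entries [4B, align 4] → 16
@16: crc [1B, align 1] → 17
@17: version [1B, align 1] → 18
+6 pad (align 8)
@24: offset [8B, align 8] → 32
@32: signature [4B, align 4] → 36
@36: attrs [3B, align 1] → 39
+1 tail pad (align 8)
size 40, align 8
data bytes 31, size 40 → padding 9

9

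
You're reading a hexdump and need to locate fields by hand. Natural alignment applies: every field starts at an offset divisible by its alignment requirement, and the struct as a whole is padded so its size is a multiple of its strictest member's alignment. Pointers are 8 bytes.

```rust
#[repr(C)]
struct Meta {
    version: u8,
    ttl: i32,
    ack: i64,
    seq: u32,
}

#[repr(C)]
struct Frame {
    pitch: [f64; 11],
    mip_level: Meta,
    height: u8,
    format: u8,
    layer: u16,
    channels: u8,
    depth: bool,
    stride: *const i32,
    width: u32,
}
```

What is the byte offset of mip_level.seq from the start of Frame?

Meta: @0: version [1B, align 1] → 1; +3 pad (align 4); @4: ttl [4B, align 4] → 8; @8: ack [8B, align 8] → 16; @16: seq [4B, align 4] → 20; +4 tail pad (align 8); size 24, align 8
@0: pitch [88B, align 8] → 88
@88: mip_level [24B, align 8] → 112
within Meta: seq at 16
88 + 16 = 104

104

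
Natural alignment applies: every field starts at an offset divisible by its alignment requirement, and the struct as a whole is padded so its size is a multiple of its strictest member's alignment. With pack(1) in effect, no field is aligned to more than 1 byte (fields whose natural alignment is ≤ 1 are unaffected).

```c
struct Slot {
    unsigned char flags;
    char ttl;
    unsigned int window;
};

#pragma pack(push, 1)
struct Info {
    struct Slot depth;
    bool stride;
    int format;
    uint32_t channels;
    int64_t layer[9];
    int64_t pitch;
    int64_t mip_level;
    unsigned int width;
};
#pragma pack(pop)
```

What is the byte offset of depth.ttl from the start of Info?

Slot: @0: flags [1B, align 1] → 1; @1: ttl [1B, align 1] → 2; +2 pad (align 4); @4: window [4B, align 4] → 8; size 8, align 4
@0: depth [8B, align 1] → 8
within Slot: ttl at 1
0 + 1 = 1

1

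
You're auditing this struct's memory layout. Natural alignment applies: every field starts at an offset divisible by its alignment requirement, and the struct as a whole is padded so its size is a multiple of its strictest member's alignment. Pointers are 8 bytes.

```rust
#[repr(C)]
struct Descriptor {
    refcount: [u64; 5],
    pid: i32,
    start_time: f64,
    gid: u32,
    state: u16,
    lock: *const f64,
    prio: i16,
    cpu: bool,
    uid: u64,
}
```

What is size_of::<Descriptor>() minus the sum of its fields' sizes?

refcount at 0 (size 40, align 8) → ends 40
pid at 40 (size 4, align 4) → ends 44
pad 4 to align 8 for start_time
start_time at 48 (size 8, align 8) → ends 56
gid at 56 (size 4, align 4) → ends 60
state at 60 (size 2, align 2) → ends 62
pad 2 to align 8 for lock
lock at 64 (size 8, align 8) → ends 72
prio at 72 (size 2, align 2) → ends 74
cpu at 74 (size 1, align 1) → ends 75
pad 5 to align 8 for uid
uid at 80 (size 8, align 8) → ends 88
total 88 bytes, alignment 8
data bytes 77, size 88 → padding 11

11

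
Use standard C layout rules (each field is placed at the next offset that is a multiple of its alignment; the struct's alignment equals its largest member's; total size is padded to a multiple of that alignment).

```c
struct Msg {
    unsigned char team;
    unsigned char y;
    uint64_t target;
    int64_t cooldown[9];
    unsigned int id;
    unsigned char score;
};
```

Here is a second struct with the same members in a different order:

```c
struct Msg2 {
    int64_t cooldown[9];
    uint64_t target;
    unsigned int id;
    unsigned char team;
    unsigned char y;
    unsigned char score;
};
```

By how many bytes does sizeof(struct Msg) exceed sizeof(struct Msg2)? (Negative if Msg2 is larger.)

team at 0 (size 1, align 1) → ends 1
y at 1 (size 1, align 1) → ends 2
pad 6 to align 8 for target
target at 8 (size 8, align 8) → ends 16
cooldown at 16 (size 72, align 8) → ends 88
id at 88 (size 4, align 4) → ends 92
score at 92 (size 1, align 1) → ends 93
tail pad 3 to reach multiple of 8
total 96 bytes, alignment 8
— Msg2 —
cooldown at 0 (size 72, align 8) → ends 72
target at 72 (size 8, align 8) → ends 80
id at 80 (size 4, align 4) → ends 84
team at 84 (size 1, align 1) → ends 85
y at 85 (size 1, align 1) → ends 86
score at 86 (size 1, align 1) → ends 87
tail pad 1 to reach multiple of 8
total 88 bytes, alignment 8
96 − 88 = 8

8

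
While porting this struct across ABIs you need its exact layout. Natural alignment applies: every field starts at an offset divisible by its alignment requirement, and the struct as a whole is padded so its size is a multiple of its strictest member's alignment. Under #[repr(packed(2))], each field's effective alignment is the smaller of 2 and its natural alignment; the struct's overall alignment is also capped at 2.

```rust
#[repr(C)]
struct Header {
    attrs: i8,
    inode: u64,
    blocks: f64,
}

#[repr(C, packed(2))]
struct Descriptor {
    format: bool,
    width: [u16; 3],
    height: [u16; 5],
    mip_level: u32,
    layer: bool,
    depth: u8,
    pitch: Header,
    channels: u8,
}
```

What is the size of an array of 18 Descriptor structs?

Header: @0: attrs [1B, align 1] → 1; +7 pad (align 8); @8: inode [8B, align 8] → 16; @16: blocks [8B, align 8] → 24; size 24, align 8
@0: format [1B, align 1] → 1
+1 pad (align 2)
@2: width [6B, align 2] → 8
@8: height [10B, align 2] → 18
@18: mip_level [4B, align 2] → 22
@22: layer [1B, align 1] → 23
@23: depth [1B, align 1] → 24
@24: pitch [24B, align 2] → 48
@48: channels [1B, align 1] → 49
+1 tail pad (align 2)
size 50, align 2
array of 18: 18 × 50 = 900

900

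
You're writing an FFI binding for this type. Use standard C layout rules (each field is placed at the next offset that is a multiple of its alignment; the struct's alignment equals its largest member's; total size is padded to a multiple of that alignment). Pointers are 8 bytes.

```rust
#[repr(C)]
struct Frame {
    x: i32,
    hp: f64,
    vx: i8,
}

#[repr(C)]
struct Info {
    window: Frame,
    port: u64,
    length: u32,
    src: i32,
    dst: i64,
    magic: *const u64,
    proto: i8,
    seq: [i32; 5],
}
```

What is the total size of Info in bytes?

Frame: @0: x [4B, align 4] → 4; +4 pad (align 8); @8: hp [8B, align 8] → 16; @16: vx [1B, align 1] → 17; +7 tail pad (align 8); size 24, align 8
@0: window [24B, align 8] → 24
@24: port [8B, align 8] → 32
@32: length [4B, align 4] → 36
@36: src [4B, align 4] → 40
@40: dst [8B, align 8] → 48
@48: magic [8B, align 8] → 56
@56: proto [1B, align 1] → 57
+3 pad (align 4)
@60: seq [20B, align 4] → 80
size 80, align 8

80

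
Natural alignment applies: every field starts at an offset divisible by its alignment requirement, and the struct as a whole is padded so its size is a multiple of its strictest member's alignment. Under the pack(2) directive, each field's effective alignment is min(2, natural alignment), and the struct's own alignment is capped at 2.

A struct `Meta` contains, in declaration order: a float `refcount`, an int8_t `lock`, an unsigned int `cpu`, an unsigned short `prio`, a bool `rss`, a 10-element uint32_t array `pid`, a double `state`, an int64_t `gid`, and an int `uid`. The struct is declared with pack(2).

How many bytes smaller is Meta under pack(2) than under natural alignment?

natural layout:
  refcount at 0 (size 4, align 4) → ends 4
  lock at 4 (size 1, align 1) → ends 5
  pad 3 to align 4 for cpu
  cpu at 8 (size 4, align 4) → ends 12
  prio at 12 (size 2, align 2) → ends 14
  rss at 14 (size 1, align 1) → ends 15
  pad 1 to align 4 for pid
  pid at 16 (size 40, align 4) → ends 56
  state at 56 (size 8, align 8) → ends 64
  gid at 64 (size 8, align 8) → ends 72
  uid at 72 (size 4, align 4) → ends 76
  tail pad 4 to reach multiple of 8
  total 80 bytes, alignment 8
packed(2) layout:
  refcount at 0 (size 4, align 2) → ends 4
  lock at 4 (size 1, align 1) → ends 5
  pad 1 to align 2 for cpu
  cpu at 6 (size 4, align 2) → ends 10
  prio at 10 (size 2, align 2) → ends 12
  rss at 12 (size 1, align 1) → ends 13
  pad 1 to align 2 for pid
  pid at 14 (size 40, align 2) → ends 54
  state at 54 (size 8, align 2) → ends 62
  gid at 62 (size 8, align 2) → ends 70
  uid at 70 (size 4, align 2) → ends 74
  total 74 bytes, alignment 2
80 − 74 = 6

6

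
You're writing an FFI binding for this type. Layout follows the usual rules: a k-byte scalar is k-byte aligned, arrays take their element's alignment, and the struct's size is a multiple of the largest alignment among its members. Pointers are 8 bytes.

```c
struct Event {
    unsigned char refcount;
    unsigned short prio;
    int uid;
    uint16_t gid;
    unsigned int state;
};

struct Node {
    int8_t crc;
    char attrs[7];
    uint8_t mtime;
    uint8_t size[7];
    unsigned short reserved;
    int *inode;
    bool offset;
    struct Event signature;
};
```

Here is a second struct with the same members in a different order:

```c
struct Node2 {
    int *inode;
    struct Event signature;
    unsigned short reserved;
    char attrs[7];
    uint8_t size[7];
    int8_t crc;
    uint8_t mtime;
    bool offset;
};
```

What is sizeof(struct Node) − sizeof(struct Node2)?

Event: 0..1  refcount  (1B, 1-aligned); 1..2  -- padding (1B); 2..4  prio  (2B, 2-aligned); 4..8  uid  (4B, 4-aligned); 8..10  gid  (2B, 2-aligned); 10..12  -- padding (2B); 12..16  state  (4B, 4-aligned); sizeof = 16, alignof = 4
0..1  crc  (1B, 1-aligned)
1..8  attrs  (7B, 1-aligned)
8..9  mtime  (1B, 1-aligned)
9..16  size  (7B, 1-aligned)
16..18  reserved  (2B, 2-aligned)
18..24  -- padding (6B)
24..32  inode  (8B, 8-aligned)
32..33  offset  (1B, 1-aligned)
33..36  -- padding (3B)
36..52  signature  (16B, 4-aligned)
52..56  -- tail padding (4B)
sizeof = 56, alignof = 8
— Node2 —
0..8  inode  (8B, 8-aligned)
8..24  signature  (16B, 4-aligned)
24..26  reserved  (2B, 2-aligned)
26..33  attrs  (7B, 1-aligned)
33..40  size  (7B, 1-aligned)
40..41  crc  (1B, 1-aligned)
41..42  mtime  (1B, 1-aligned)
42..43  offset  (1B, 1-aligned)
43..48  -- tail padding (5B)
sizeof = 48, alignof = 8
56 − 48 = 8

8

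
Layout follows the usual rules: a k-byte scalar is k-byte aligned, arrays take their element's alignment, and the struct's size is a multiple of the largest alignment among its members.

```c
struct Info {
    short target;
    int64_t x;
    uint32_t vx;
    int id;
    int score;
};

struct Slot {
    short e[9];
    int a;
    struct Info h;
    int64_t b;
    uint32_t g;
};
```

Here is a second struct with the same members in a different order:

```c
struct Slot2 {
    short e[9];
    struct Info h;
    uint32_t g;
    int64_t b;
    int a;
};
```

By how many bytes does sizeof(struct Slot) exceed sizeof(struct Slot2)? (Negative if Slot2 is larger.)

-8

Info: 0..2  target  (2B, 2-aligned); 2..8  -- padding (6B); 8..16  x  (8B, 8-aligned); 16..20  vx  (4B, 4-aligned); 20..24  id  (4B, 4-aligned); 24..28  score  (4B, 4-aligned); 28..32  -- tail padding (4B); sizeof = 32, alignof = 8
0..18  e  (18B, 2-aligned)
18..20  -- padding (2B)
20..24  a  (4B, 4-aligned)
24..56  h  (32B, 8-aligned)
56..64  b  (8B, 8-aligned)
64..68  g  (4B, 4-aligned)
68..72  -- tail padding (4B)
sizeof = 72, alignof = 8
— Slot2 —
0..18  e  (18B, 2-aligned)
18..24  -- padding (6B)
24..56  h  (32B, 8-aligned)
56..60  g  (4B, 4-aligned)
60..64  -- padding (4B)
64..72  b  (8B, 8-aligned)
72..76  a  (4B, 4-aligned)
76..80  -- tail padding (4B)
sizeof = 80, alignof = 8
72 − 80 = -8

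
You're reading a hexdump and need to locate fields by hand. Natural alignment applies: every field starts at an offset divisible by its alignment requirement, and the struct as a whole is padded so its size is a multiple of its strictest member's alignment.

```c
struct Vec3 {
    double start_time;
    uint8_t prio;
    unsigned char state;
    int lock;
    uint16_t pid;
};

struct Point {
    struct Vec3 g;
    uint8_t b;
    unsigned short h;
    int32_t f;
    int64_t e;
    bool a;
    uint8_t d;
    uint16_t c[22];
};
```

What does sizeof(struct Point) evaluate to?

88 bytes

Vec3: @0: start_time [8B, align 8] → 8; @8: prio [1B, align 1] → 9; @9: state [1B, align 1] → 10; +2 pad (align 4); @12: lock [4B, align 4] → 16; @16: pid [2B, align 2] → 18; +6 tail pad (align 8); size 24, align 8
@0: g [24B, align 8] → 24
@24: b [1B, align 1] → 25
+1 pad (align 2)
@26: h [2B, align 2] → 28
@28: f [4B, align 4] → 32
@32: e [8B, align 8] → 40
@40: a [1B, align 1] → 41
@41: d [1B, align 1] → 42
@42: c [44B, align 2] → 86
+2 tail pad (align 8)
size 88, align 8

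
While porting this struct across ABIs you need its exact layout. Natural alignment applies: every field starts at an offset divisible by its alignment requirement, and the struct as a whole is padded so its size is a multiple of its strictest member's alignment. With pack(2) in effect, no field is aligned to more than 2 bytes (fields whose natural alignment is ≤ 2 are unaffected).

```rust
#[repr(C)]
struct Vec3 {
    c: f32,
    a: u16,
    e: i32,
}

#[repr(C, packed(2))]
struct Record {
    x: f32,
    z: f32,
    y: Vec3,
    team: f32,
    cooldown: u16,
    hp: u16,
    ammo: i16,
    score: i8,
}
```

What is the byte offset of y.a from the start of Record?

12

Vec3: @0: c [4B, align 4] → 4; @4: a [2B, align 2] → 6; +2 pad (align 4); @8: e [4B, align 4] → 12; size 12, align 4
@0: x [4B, align 2] → 4
@4: z [4B, align 2] → 8
@8: y [12B, align 2] → 20
within Vec3: a at 4
8 + 4 = 12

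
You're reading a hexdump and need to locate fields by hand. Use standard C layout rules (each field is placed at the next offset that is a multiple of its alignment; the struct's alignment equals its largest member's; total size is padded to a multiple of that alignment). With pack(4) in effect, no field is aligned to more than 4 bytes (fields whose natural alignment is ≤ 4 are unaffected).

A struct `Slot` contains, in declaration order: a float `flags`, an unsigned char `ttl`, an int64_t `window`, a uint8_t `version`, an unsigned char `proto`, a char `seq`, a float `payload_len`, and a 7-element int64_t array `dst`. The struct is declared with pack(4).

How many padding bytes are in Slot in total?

0..4  flags  (4B, 4-aligned)
4..5  ttl  (1B, 1-aligned)
5..8  -- padding (3B)
8..16  window  (8B, 4-aligned)
16..17  version  (1B, 1-aligned)
17..18  proto  (1B, 1-aligned)
18..19  seq  (1B, 1-aligned)
19..20  -- padding (1B)
20..24  payload_len  (4B, 4-aligned)
24..80  dst  (56B, 4-aligned)
sizeof = 80, alignof = 4
data bytes 76, size 80 → padding 4

4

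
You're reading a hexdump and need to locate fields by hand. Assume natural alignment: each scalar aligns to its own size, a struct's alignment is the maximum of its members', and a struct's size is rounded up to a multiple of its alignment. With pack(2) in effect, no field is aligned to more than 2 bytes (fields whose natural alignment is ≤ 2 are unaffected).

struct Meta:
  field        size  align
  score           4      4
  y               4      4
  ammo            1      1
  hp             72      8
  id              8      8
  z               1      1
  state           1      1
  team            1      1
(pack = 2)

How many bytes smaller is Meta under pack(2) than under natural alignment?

10

natural layout:
  @0: score [4B, align 4] → 4
  @4: y [4B, align 4] → 8
  @8: ammo [1B, align 1] → 9
  +7 pad (align 8)
  @16: hp [72B, align 8] → 88
  @88: id [8B, align 8] → 96
  @96: z [1B, align 1] → 97
  @97: state [1B, align 1] → 98
  @98: team [1B, align 1] → 99
  +5 tail pad (align 8)
  size 104, align 8
packed(2) layout:
  @0: score [4B, align 2] → 4
  @4: y [4B, align 2] → 8
  @8: ammo [1B, align 1] → 9
  +1 pad (align 2)
  @10: hp [72B, align 2] → 82
  @82: id [8B, align 2] → 90
  @90: z [1B, align 1] → 91
  @91: state [1B, align 1] → 92
  @92: team [1B, align 1] → 93
  +1 tail pad (align 2)
  size 94, align 2
104 − 94 = 10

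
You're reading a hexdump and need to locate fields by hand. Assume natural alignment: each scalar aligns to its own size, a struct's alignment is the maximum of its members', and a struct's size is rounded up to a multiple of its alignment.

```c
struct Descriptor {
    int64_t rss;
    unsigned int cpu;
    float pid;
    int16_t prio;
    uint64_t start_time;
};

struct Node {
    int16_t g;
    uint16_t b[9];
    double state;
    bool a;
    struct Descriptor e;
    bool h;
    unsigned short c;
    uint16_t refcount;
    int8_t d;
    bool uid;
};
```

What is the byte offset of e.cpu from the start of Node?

48

Descriptor: rss at 0 (size 8, align 8) → ends 8; cpu at 8 (size 4, align 4) → ends 12; pid at 12 (size 4, align 4) → ends 16; prio at 16 (size 2, align 2) → ends 18; pad 6 to align 8 for start_time; start_time at 24 (size 8, align 8) → ends 32; total 32 bytes, alignment 8
g at 0 (size 2, align 2) → ends 2
b at 2 (size 18, align 2) → ends 20
pad 4 to align 8 for state
state at 24 (size 8, align 8) → ends 32
a at 32 (size 1, align 1) → ends 33
pad 7 to align 8 for e
e at 40 (size 32, align 8) → ends 72
within Descriptor: cpu at 8
40 + 8 = 48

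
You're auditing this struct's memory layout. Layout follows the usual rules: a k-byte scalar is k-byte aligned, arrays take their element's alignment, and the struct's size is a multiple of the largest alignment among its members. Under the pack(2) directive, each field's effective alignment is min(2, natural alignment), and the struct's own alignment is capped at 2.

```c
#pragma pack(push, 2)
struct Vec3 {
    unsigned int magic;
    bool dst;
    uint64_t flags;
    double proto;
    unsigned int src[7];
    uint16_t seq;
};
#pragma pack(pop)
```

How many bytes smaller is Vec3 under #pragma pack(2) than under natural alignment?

natural layout:
  0..4  magic  (4B, 4-aligned)
  4..5  dst  (1B, 1-aligned)
  5..8  -- padding (3B)
  8..16  flags  (8B, 8-aligned)
  16..24  proto  (8B, 8-aligned)
  24..52  src  (28B, 4-aligned)
  52..54  seq  (2B, 2-aligned)
  54..56  -- tail padding (2B)
  sizeof = 56, alignof = 8
packed(2) layout:
  0..4  magic  (4B, 2-aligned)
  4..5  dst  (1B, 1-aligned)
  5..6  -- padding (1B)
  6..14  flags  (8B, 2-aligned)
  14..22  proto  (8B, 2-aligned)
  22..50  src  (28B, 2-aligned)
  50..52  seq  (2B, 2-aligned)
  sizeof = 52, alignof = 2
56 − 52 = 4

4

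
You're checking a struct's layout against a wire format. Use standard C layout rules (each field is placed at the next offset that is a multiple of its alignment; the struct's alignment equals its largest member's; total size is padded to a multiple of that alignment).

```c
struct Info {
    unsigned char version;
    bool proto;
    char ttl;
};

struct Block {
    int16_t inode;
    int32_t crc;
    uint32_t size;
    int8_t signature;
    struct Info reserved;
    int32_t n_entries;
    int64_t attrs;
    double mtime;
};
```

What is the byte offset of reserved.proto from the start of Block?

Info: version at 0 (size 1, align 1) → ends 1; proto at 1 (size 1, align 1) → ends 2; ttl at 2 (size 1, align 1) → ends 3; total 3 bytes, alignment 1
inode at 0 (size 2, align 2) → ends 2
pad 2 to align 4 for crc
crc at 4 (size 4, align 4) → ends 8
size at 8 (size 4, align 4) → ends 12
signature at 12 (size 1, align 1) → ends 13
reserved at 13 (size 3, align 1) → ends 16
within Info: proto at 1
13 + 1 = 14

14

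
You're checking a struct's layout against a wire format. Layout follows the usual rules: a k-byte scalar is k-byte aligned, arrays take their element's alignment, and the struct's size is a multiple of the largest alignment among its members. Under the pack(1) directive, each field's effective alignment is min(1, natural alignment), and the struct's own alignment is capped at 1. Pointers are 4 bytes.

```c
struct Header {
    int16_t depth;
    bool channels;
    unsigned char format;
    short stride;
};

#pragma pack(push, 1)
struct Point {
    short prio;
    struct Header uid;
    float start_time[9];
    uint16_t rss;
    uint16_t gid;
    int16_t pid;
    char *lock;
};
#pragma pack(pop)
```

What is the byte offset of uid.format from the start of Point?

Header: @0: depth [2B, align 2] → 2; @2: channels [1B, align 1] → 3; @3: format [1B, align 1] → 4; @4: stride [2B, align 2] → 6; size 6, align 2
@0: prio [2B, align 1] → 2
@2: uid [6B, align 1] → 8
within Header: format at 3
2 + 3 = 5

5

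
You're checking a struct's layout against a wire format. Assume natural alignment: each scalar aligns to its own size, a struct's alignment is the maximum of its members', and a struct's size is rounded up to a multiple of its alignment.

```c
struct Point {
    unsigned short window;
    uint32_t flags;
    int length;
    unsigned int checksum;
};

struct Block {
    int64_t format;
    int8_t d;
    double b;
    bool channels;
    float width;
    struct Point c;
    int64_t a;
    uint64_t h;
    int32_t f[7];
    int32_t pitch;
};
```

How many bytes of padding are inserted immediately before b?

Point: 0..2  window  (2B, 2-aligned); 2..4  -- padding (2B); 4..8  flags  (4B, 4-aligned); 8..12  length  (4B, 4-aligned); 12..16  checksum  (4B, 4-aligned); sizeof = 16, alignof = 4
0..8  format  (8B, 8-aligned)
8..9  d  (1B, 1-aligned)
9..16  -- padding (7B)
16..24  b  (8B, 8-aligned)

7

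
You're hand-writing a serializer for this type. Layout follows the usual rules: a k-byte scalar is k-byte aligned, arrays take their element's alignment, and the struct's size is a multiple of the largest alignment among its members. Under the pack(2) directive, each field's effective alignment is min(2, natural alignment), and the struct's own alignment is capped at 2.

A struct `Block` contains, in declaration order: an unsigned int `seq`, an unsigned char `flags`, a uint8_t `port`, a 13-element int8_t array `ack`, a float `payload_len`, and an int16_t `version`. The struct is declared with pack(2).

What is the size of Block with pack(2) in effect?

0..4  seq  (4B, 2-aligned)
4..5  flags  (1B, 1-aligned)
5..6  port  (1B, 1-aligned)
6..19  ack  (13B, 1-aligned)
19..20  -- padding (1B)
20..24  payload_len  (4B, 2-aligned)
24..26  version  (2B, 2-aligned)
sizeof = 26, alignof = 2

26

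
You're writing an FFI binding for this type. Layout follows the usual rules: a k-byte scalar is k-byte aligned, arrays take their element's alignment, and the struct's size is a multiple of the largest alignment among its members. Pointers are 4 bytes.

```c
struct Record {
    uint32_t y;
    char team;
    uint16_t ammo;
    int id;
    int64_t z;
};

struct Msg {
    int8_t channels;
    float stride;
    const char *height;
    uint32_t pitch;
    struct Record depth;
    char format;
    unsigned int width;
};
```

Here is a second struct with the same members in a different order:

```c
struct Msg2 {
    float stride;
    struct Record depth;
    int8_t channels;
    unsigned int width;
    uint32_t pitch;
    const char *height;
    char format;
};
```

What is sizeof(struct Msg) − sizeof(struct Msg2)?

Record: y at 0 (size 4, align 4) → ends 4; team at 4 (size 1, align 1) → ends 5; pad 1 to align 2 for ammo; ammo at 6 (size 2, align 2) → ends 8; id at 8 (size 4, align 4) → ends 12; pad 4 to align 8 for z; z at 16 (size 8, align 8) → ends 24; total 24 bytes, alignment 8
channels at 0 (size 1, align 1) → ends 1
pad 3 to align 4 for stride
stride at 4 (size 4, align 4) → ends 8
height at 8 (size 4, align 4) → ends 12
pitch at 12 (size 4, align 4) → ends 16
depth at 16 (size 24, align 8) → ends 40
format at 40 (size 1, align 1) → ends 41
pad 3 to align 4 for width
width at 44 (size 4, align 4) → ends 48
total 48 bytes, alignment 8
— Msg2 —
stride at 0 (size 4, align 4) → ends 4
pad 4 to align 8 for depth
depth at 8 (size 24, align 8) → ends 32
channels at 32 (size 1, align 1) → ends 33
pad 3 to align 4 for width
width at 36 (size 4, align 4) → ends 40
pitch at 40 (size 4, align 4) → ends 44
height at 44 (size 4, align 4) → ends 48
format at 48 (size 1, align 1) → ends 49
tail pad 7 to reach multiple of 8
total 56 bytes, alignment 8
48 − 56 = -8

-8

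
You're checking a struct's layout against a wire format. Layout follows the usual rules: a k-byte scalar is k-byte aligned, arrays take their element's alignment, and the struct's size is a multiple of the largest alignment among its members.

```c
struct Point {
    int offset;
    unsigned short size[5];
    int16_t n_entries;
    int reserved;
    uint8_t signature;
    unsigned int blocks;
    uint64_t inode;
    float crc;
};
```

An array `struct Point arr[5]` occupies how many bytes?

240

@0: offset [4B, align 4] → 4
@4: size [10B, align 2] → 14
@14: n_entries [2B, align 2] → 16
@16: reserved [4B, align 4] → 20
@20: signature [1B, align 1] → 21
+3 pad (align 4)
@24: blocks [4B, align 4] → 28
+4 pad (align 8)
@32: inode [8B, align 8] → 40
@40: crc [4B, align 4] → 44
+4 tail pad (align 8)
size 48, align 8
array of 5: 5 × 48 = 240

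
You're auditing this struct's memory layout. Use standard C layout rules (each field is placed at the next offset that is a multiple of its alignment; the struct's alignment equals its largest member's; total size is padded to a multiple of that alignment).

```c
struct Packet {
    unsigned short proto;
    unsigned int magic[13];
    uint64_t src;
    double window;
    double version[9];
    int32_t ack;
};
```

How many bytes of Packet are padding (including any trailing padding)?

6

proto at 0 (size 2, align 2) → ends 2
pad 2 to align 4 for magic
magic at 4 (size 52, align 4) → ends 56
src at 56 (size 8, align 8) → ends 64
window at 64 (size 8, align 8) → ends 72
version at 72 (size 72, align 8) → ends 144
ack at 144 (size 4, align 4) → ends 148
tail pad 4 to reach multiple of 8
total 152 bytes, alignment 8
data bytes 146, size 152 → padding 6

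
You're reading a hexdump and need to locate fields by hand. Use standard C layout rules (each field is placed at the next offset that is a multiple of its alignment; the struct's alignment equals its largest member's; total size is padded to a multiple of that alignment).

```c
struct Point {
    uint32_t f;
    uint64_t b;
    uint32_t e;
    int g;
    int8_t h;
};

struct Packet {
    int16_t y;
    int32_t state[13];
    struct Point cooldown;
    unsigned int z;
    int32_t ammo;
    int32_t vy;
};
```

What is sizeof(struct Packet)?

Point: @0: f [4B, align 4] → 4; +4 pad (align 8); @8: b [8B, align 8] → 16; @16: e [4B, align 4] → 20; @20: g [4B, align 4] → 24; @24: h [1B, align 1] → 25; +7 tail pad (align 8); size 32, align 8
@0: y [2B, align 2] → 2
+2 pad (align 4)
@4: state [52B, align 4] → 56
@56: cooldown [32B, align 8] → 88
@88: z [4B, align 4] → 92
@92: ammo [4B, align 4] → 96
@96: vy [4B, align 4] → 100
+4 tail pad (align 8)
size 104, align 8

104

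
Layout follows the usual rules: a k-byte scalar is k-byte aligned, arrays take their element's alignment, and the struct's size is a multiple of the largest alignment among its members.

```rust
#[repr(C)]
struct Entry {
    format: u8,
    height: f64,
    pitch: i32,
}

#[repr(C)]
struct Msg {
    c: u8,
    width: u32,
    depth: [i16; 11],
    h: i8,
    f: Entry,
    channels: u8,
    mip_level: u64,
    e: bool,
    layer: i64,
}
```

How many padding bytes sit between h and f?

Entry: format at 0 (size 1, align 1) → ends 1; pad 7 to align 8 for height; height at 8 (size 8, align 8) → ends 16; pitch at 16 (size 4, align 4) → ends 20; tail pad 4 to reach multiple of 8; total 24 bytes, alignment 8
c at 0 (size 1, align 1) → ends 1
pad 3 to align 4 for width
width at 4 (size 4, align 4) → ends 8
depth at 8 (size 22, align 2) → ends 30
h at 30 (size 1, align 1) → ends 31
pad 1 to align 8 for f
f at 32 (size 24, align 8) → ends 56

1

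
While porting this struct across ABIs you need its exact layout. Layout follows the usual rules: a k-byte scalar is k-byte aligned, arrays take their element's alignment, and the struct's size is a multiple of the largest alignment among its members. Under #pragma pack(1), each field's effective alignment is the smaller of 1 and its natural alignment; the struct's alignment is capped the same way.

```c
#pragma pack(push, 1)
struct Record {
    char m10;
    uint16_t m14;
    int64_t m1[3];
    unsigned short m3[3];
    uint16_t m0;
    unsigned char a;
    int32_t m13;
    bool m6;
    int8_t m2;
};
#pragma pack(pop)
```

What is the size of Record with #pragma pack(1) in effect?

42

0..1  m10  (1B, 1-aligned)
1..3  m14  (2B, 1-aligned)
3..27  m1  (24B, 1-aligned)
27..33  m3  (6B, 1-aligned)
33..35  m0  (2B, 1-aligned)
35..36  a  (1B, 1-aligned)
36..40  m13  (4B, 1-aligned)
40..41  m6  (1B, 1-aligned)
41..42  m2  (1B, 1-aligned)
sizeof = 42, alignof = 1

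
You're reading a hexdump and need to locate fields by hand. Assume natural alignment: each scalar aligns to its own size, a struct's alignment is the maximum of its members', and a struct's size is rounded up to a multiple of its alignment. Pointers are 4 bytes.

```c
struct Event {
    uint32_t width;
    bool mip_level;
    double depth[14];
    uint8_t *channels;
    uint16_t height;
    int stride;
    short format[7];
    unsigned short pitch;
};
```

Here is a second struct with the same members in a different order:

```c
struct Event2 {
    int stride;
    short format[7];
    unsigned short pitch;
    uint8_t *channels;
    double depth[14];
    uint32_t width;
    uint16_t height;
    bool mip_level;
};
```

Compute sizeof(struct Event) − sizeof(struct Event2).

width at 0 (size 4, align 4) → ends 4
mip_level at 4 (size 1, align 1) → ends 5
pad 3 to align 8 for depth
depth at 8 (size 112, align 8) → ends 120
channels at 120 (size 4, align 4) → ends 124
height at 124 (size 2, align 2) → ends 126
pad 2 to align 4 for stride
stride at 128 (size 4, align 4) → ends 132
format at 132 (size 14, align 2) → ends 146
pitch at 146 (size 2, align 2) → ends 148
tail pad 4 to reach multiple of 8
total 152 bytes, alignment 8
— Event2 —
stride at 0 (size 4, align 4) → ends 4
format at 4 (size 14, align 2) → ends 18
pitch at 18 (size 2, align 2) → ends 20
channels at 20 (size 4, align 4) → ends 24
depth at 24 (size 112, align 8) → ends 136
width at 136 (size 4, align 4) → ends 140
height at 140 (size 2, align 2) → ends 142
mip_level at 142 (size 1, align 1) → ends 143
tail pad 1 to reach multiple of 8
total 144 bytes, alignment 8
152 − 144 = 8

8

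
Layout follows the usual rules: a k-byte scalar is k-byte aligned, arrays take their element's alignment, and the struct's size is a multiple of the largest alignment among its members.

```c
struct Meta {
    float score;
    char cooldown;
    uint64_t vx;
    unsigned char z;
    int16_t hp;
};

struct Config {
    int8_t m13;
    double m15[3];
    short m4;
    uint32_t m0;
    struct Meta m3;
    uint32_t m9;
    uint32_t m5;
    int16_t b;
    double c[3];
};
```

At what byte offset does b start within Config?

72

Meta: 0..4  score  (4B, 4-aligned); 4..5  cooldown  (1B, 1-aligned); 5..8  -- padding (3B); 8..16  vx  (8B, 8-aligned); 16..17  z  (1B, 1-aligned); 17..18  -- padding (1B); 18..20  hp  (2B, 2-aligned); 20..24  -- tail padding (4B); sizeof = 24, alignof = 8
0..1  m13  (1B, 1-aligned)
1..8  -- padding (7B)
8..32  m15  (24B, 8-aligned)
32..34  m4  (2B, 2-aligned)
34..36  -- padding (2B)
36..40  m0  (4B, 4-aligned)
40..64  m3  (24B, 8-aligned)
64..68  m9  (4B, 4-aligned)
68..72  m5  (4B, 4-aligned)
72..74  b  (2B, 2-aligned)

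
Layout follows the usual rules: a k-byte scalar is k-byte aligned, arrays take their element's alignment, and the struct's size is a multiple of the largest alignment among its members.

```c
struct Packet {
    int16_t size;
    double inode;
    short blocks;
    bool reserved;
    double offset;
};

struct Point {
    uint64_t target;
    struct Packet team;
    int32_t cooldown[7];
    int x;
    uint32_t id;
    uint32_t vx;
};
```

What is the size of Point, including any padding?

80 bytes

Packet: size at 0 (size 2, align 2) → ends 2; pad 6 to align 8 for inode; inode at 8 (size 8, align 8) → ends 16; blocks at 16 (size 2, align 2) → ends 18; reserved at 18 (size 1, align 1) → ends 19; pad 5 to align 8 for offset; offset at 24 (size 8, align 8) → ends 32; total 32 bytes, alignment 8
target at 0 (size 8, align 8) → ends 8
team at 8 (size 32, align 8) → ends 40
cooldown at 40 (size 28, align 4) → ends 68
x at 68 (size 4, align 4) → ends 72
id at 72 (size 4, align 4) → ends 76
vx at 76 (size 4, align 4) → ends 80
total 80 bytes, alignment 8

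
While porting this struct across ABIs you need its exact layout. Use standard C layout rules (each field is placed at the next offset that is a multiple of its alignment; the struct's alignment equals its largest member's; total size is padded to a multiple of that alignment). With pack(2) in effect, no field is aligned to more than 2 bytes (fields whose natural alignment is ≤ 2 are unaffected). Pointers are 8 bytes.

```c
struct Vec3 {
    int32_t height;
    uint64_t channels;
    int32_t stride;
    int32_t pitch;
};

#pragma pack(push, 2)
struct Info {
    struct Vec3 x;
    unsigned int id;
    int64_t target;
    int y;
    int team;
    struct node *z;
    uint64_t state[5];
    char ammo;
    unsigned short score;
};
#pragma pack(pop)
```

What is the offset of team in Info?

Vec3: @0: height [4B, align 4] → 4; +4 pad (align 8); @8: channels [8B, align 8] → 16; @16: stride [4B, align 4] → 20; @20: pitch [4B, align 4] → 24; size 24, align 8
@0: x [24B, align 2] → 24
@24: id [4B, align 2] → 28
@28: target [8B, align 2] → 36
@36: y [4B, align 2] → 40
@40: team [4B, align 2] → 44

40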